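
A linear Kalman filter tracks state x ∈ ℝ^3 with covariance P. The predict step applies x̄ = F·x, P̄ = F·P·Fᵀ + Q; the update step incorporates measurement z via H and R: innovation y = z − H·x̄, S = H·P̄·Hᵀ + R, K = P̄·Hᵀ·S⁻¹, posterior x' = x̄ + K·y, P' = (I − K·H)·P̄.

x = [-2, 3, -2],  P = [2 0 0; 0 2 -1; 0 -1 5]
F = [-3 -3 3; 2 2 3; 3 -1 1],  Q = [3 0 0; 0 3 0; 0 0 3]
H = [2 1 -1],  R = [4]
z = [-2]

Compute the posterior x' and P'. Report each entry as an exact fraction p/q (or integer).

x̄ = F·x = [-9, -4, -11]
P̄ = F·P·Fᵀ + Q = [102 24 9; 24 52 24; 9 24 30]
y = z − H·x̄ = [9]
S = H·P̄·Hᵀ + R = [506]
K = P̄·Hᵀ·S⁻¹ = [219/506; 38/253; 6/253]
x' = x̄ + K·y = [-2583/506, -670/253, -2729/253]
P' = (I − K·H)·P̄ = [3651/506 -2250/253 963/253; -2250/253 10268/253 5616/253; 963/253 5616/253 7518/253]

x' = [-2583/506, -670/253, -2729/253]
P' = [3651/506 -2250/253 963/253; -2250/253 10268/253 5616/253; 963/253 5616/253 7518/253]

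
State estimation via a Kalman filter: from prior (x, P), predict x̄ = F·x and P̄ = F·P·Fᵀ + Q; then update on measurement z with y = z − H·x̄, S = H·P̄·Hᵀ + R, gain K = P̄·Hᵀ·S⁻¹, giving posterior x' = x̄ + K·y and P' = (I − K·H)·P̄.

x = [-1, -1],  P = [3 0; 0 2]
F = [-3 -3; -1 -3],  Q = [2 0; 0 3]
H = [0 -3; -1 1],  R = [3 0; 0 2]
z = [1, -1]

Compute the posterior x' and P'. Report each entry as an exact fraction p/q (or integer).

x̄ = F·x = [6, 4]
P̄ = F·P·Fᵀ + Q = [47 27; 27 24]
y = z − H·x̄ = [13, 1]
S = H·P̄·Hᵀ + R = [219 9; 9 19]
K = P̄·Hᵀ·S⁻¹ = [-453/1360 -1217/1360; -447/1360 -3/1360]
x' = x̄ + K·y = [31/40, -11/40]
P' = (I − K·H)·P̄ = [2887/1360 453/1360; 453/1360 447/1360]

x' = [31/40, -11/40]
P' = [2887/1360 453/1360; 453/1360 447/1360]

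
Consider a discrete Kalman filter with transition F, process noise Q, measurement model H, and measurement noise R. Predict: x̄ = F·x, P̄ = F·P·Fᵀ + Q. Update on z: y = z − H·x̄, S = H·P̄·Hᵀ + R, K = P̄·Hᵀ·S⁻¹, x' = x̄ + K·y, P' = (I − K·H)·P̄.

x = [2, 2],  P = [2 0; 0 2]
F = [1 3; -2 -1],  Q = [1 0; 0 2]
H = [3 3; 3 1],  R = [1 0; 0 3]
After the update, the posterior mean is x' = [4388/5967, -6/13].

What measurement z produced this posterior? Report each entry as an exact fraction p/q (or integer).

z = [1, 1]

x̄ = F·x = [8, -6]
P̄ = F·P·Fᵀ + Q = [21 -10; -10 12]
S = H·P̄·Hᵀ + R = [118 105; 105 144]
K = P̄·Hᵀ·S⁻¹ = [-271/1989 2789/5967; 6/13 -6/13]
x' − x̄ = [-43348/5967, 72/13] = K·y
y = (KᵀK)⁻¹·Kᵀ·(x' − x̄) = [-5, -17]
z = y + H·x̄ = [-5, -17] + [6, 18] = [1, 1]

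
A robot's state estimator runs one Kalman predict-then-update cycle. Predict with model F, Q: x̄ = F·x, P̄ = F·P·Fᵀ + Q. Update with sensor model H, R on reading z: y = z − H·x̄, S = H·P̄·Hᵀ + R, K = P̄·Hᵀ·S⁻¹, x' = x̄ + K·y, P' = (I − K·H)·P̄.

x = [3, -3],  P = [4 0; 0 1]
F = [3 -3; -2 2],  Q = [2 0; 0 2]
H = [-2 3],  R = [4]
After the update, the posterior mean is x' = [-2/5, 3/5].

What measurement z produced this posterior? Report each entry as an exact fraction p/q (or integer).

x̄ = F·x = [18, -12]
P̄ = F·P·Fᵀ + Q = [47 -30; -30 22]
S = H·P̄·Hᵀ + R = [750]
K = P̄·Hᵀ·S⁻¹ = [-92/375; 21/125]
x' − x̄ = [-92/5, 63/5] = K·y
y = (KᵀK)⁻¹·Kᵀ·(x' − x̄) = [75]
z = y + H·x̄ = [75] + [-72] = [3]

z = [3]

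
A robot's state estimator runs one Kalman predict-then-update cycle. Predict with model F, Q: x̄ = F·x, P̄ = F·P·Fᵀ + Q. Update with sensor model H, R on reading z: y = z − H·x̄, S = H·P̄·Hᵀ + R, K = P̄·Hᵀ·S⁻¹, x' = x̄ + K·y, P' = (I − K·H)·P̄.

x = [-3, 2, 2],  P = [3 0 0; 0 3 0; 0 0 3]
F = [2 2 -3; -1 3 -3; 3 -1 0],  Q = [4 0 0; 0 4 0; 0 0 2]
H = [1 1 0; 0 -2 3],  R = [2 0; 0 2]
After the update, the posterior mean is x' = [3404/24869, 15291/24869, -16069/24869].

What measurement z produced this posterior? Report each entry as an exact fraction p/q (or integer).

x̄ = F·x = [-8, 3, -11]
P̄ = F·P·Fᵀ + Q = [55 39 12; 39 61 -18; 12 -18 32]
S = H·P̄·Hᵀ + R = [196 -218; -218 750]
K = P̄·Hᵀ·S⁻¹ = [15336/24869 3065/24869; 9158/24869 -3174/24869; 6069/24869 6141/24869]
x' − x̄ = [202356/24869, -59316/24869, 257490/24869] = K·y
y = (KᵀK)⁻¹·Kᵀ·(x' − x̄) = [6, 36]
z = y + H·x̄ = [6, 36] + [-5, -39] = [1, -3]

z = [1, -3]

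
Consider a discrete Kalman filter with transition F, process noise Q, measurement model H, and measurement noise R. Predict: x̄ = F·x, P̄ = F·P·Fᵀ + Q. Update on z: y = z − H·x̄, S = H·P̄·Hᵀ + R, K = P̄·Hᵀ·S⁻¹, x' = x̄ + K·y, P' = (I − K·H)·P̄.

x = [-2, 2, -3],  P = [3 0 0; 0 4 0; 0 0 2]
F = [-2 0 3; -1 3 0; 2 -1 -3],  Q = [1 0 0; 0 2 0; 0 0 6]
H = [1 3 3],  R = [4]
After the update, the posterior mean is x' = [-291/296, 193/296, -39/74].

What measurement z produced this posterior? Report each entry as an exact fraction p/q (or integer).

z = [-1]

x̄ = F·x = [-5, 8, 3]
P̄ = F·P·Fᵀ + Q = [31 6 -30; 6 41 -18; -30 -18 40]
S = H·P̄·Hᵀ + R = [296]
K = P̄·Hᵀ·S⁻¹ = [-41/296; 75/296; 9/74]
x' − x̄ = [1189/296, -2175/296, -261/74] = K·y
y = (KᵀK)⁻¹·Kᵀ·(x' − x̄) = [-29]
z = y + H·x̄ = [-29] + [28] = [-1]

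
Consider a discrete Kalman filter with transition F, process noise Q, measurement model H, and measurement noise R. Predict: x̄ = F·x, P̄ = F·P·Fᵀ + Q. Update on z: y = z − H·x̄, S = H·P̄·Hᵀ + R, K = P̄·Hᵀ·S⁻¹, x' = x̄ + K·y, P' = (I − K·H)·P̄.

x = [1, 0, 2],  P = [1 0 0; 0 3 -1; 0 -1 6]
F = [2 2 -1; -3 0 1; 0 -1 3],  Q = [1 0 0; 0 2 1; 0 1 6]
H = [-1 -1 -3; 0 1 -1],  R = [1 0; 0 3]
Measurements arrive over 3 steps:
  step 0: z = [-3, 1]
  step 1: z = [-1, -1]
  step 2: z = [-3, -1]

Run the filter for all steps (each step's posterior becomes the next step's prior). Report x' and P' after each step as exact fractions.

step 0: x' = [15898/10339, 5333/10339, 64/211], P' = [162005/10339 -42977/10339 -821/211; -42977/10339 26408/10339 131/211; -821/211 131/211 251/211]
step 1: x' = [512108878/201688489, -246931974/201688489, -19973111/201688489], P' = [1929658510/201688489 -640084168/201688489 -446933056/201688489; -640084168/201688489 541533786/201688489 54624453/201688489; -446933056/201688489 54624453/201688489 151460001/201688489]
step 2: x' = [-252319068764/427655390289, -27257402441/855310780578, 515256222485/427655390289], P' = [4198545694357/427655390289 -1331311216513/427655390289 -991117212280/427655390289; -1331311216513/427655390289 2250310173103/855310780578 114215528567/427655390289; -991117212280/427655390289 114215528567/427655390289 336098788163/427655390289]

step 0: x̄ = F·x = [0, -1, 6]
step 0: P̄ = F·P·Fᵀ + Q = [27 -14 -31; -14 17 20; -31 20 69]
step 0: y = z − H·x̄ = [14, 8]
step 0: S = H·P̄·Hᵀ + R = [572 133; 133 49]
step 0: K = P̄·Hᵀ·S⁻¹ = [237/1477 -916/10339; -384/1477 6663/10339; -63/211 -40/211]
step 0: x' = x̄ + K·y = [15898/10339, 5333/10339, 64/211]
step 0: P' = (I − K·H)·P̄ = [162005/10339 -42977/10339 -821/211; -42977/10339 26408/10339 131/211; -821/211 131/211 251/211]
step 1: x̄ = F·x = [5618/1477, -44558/10339, 4075/10339]
step 1: P̄ = F·P·Fᵀ + Q = [11586/211 -130682/1477 -28600/1477; -130682/1477 1732396/10339 273947/10339; -28600/1477 273947/10339 160619/10339]
step 1: y = z − H·x̄ = [-478/1477, 38294/10339]
step 1: S = H·P̄·Hᵀ + R = [48346/211 -154837/1477; -154837/1477 1376138/10339]
step 1: K = P̄·Hᵀ·S⁻¹ = [51224826/201688489 -64383704/201688489; -65322977/201688489 162303111/201688489; -62071400/201688489 -32278516/201688489]
step 1: x' = x̄ + K·y = [512108878/201688489, -246931974/201688489, -19973111/201688489]
step 1: P' = (I − K·H)·P̄ = [1929658510/201688489 -640084168/201688489 -446933056/201688489; -640084168/201688489 541533786/201688489 54624453/201688489; -446933056/201688489 54624453/201688489 151460001/201688489]
step 2: x̄ = F·x = [550326919/201688489, -1556299745/201688489, 187012641/201688489]
step 2: P̄ = F·P·Fᵀ + Q = [6686478742/201688489 -10014322427/201688489 -2556506404/201688489; -10014322427/201688489 20603361905/201688489 2703589039/201688489; -2556506404/201688489 2703589039/201688489 2787058011/201688489]
step 2: y = z − H·x̄ = [-1050000370/201688489, 1541623897/201688489]
step 2: S = H·P̄·Hᵀ + R = [33428902191/201688489 -10191549927/201688489; -10191549927/201688489 18588307305/201688489]
step 2: K = P̄·Hᵀ·S⁻¹ = [35372386332/142551796763 -113398001411/427655390289; -272980911479/855310780578 673959705323/855310780578; -131394680776/427655390289 -73961086532/427655390289]
step 2: x' = x̄ + K·y = [-252319068764/427655390289, -27257402441/855310780578, 515256222485/427655390289]
step 2: P' = (I − K·H)·P̄ = [4198545694357/427655390289 -1331311216513/427655390289 -991117212280/427655390289; -1331311216513/427655390289 2250310173103/855310780578 114215528567/427655390289; -991117212280/427655390289 114215528567/427655390289 336098788163/427655390289]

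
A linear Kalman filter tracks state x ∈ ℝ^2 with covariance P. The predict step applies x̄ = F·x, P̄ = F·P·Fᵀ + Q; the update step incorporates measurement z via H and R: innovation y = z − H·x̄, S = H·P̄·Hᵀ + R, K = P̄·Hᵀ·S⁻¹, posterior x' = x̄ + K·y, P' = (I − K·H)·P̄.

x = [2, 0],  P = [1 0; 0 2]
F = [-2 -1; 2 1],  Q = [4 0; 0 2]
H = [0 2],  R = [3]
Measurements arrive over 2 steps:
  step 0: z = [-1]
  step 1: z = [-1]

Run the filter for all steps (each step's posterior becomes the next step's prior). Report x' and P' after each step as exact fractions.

step 0: x' = [-32/35, -4/35], P' = [206/35 -18/35; -18/35 24/35]
step 1: x' = [2300/3489, -632/1163], P' = [22492/3489 -776/1163; -776/1163 846/1163]

step 0: x̄ = F·x = [-4, 4]
step 0: P̄ = F·P·Fᵀ + Q = [10 -6; -6 8]
step 0: y = z − H·x̄ = [-9]
step 0: S = H·P̄·Hᵀ + R = [35]
step 0: K = P̄·Hᵀ·S⁻¹ = [-12/35; 16/35]
step 0: x' = x̄ + K·y = [-32/35, -4/35]
step 0: P' = (I − K·H)·P̄ = [206/35 -18/35; -18/35 24/35]
step 1: x̄ = F·x = [68/35, -68/35]
step 1: P̄ = F·P·Fᵀ + Q = [916/35 -776/35; -776/35 846/35]
step 1: y = z − H·x̄ = [101/35]
step 1: S = H·P̄·Hᵀ + R = [3489/35]
step 1: K = P̄·Hᵀ·S⁻¹ = [-1552/3489; 564/1163]
step 1: x' = x̄ + K·y = [2300/3489, -632/1163]
step 1: P' = (I − K·H)·P̄ = [22492/3489 -776/1163; -776/1163 846/1163]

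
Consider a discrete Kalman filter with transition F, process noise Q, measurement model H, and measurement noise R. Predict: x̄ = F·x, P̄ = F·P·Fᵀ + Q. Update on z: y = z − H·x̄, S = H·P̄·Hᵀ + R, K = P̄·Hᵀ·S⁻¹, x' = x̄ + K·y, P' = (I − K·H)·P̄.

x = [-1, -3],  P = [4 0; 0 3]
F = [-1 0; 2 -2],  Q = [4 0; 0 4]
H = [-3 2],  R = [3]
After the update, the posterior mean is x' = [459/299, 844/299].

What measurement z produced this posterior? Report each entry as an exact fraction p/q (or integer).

z = [1]

x̄ = F·x = [1, 4]
P̄ = F·P·Fᵀ + Q = [8 -8; -8 32]
S = H·P̄·Hᵀ + R = [299]
K = P̄·Hᵀ·S⁻¹ = [-40/299; 88/299]
x' − x̄ = [160/299, -352/299] = K·y
y = (KᵀK)⁻¹·Kᵀ·(x' − x̄) = [-4]
z = y + H·x̄ = [-4] + [5] = [1]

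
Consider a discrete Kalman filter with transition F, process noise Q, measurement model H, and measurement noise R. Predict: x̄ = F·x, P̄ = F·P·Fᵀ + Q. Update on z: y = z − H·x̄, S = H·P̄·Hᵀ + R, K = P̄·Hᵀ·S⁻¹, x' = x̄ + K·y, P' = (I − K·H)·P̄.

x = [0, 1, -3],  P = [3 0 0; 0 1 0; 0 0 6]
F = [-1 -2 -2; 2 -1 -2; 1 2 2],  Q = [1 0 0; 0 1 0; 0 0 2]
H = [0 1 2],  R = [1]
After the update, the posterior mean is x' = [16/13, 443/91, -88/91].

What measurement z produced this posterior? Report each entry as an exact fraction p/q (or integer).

z = [3]

x̄ = F·x = [4, 5, -4]
P̄ = F·P·Fᵀ + Q = [32 20 -31; 20 38 -20; -31 -20 33]
S = H·P̄·Hᵀ + R = [91]
K = P̄·Hᵀ·S⁻¹ = [-6/13; -2/91; 46/91]
x' − x̄ = [-36/13, -12/91, 276/91] = K·y
y = (KᵀK)⁻¹·Kᵀ·(x' − x̄) = [6]
z = y + H·x̄ = [6] + [-3] = [3]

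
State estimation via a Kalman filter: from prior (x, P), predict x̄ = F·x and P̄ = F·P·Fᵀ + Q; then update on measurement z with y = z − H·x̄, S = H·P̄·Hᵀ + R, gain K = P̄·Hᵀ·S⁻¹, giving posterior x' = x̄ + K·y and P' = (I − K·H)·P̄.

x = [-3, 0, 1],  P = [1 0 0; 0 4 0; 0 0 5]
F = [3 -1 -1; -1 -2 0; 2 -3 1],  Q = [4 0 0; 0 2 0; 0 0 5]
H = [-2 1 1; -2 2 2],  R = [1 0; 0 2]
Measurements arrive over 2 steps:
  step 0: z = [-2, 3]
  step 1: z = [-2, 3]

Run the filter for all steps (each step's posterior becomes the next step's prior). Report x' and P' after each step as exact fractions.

step 0: x̄ = F·x = [-10, 3, -5]
step 0: P̄ = F·P·Fᵀ + Q = [22 5 13; 5 19 22; 13 22 50]
step 0: y = z − H·x̄ = [-20, -13]
step 0: S = H·P̄·Hᵀ + R = [130 206; 206 398]
step 0: K = P̄·Hᵀ·S⁻¹ = [-2175/2326 1079/2326; -1247/4652 1487/4652; -750/1163 733/1163]
step 0: x' = x̄ + K·y = [6213/2326, 19565/4652, -344/1163]
step 0: P' = (I − K·H)·P̄ = [1627/1163 1367/2326 1483/1163; 1367/2326 19981/4652 -3940/1163; 1483/1163 -3940/1163 6156/1163]
step 1: x̄ = F·x = [19089/4652, -12889/1163, -35219/4652]
step 1: P̄ = F·P·Fᵀ + Q = [38269/4652 -4705/1163 18705/4652; -4705/1163 26668/1163 32431/1163; 18705/4652 32431/1163 339225/4652]
step 1: y = z − H·x̄ = [115649/4652, 56421/1163]
step 1: S = H·P̄·Hᵀ + R = [863533/4652 391114/1163; 391114/1163 746170/1163]
step 1: K = P̄·Hᵀ·S⁻¹ = [-11681483/13956051 5764031/13956051; 2080972/13956051 1295960/13956051; -12980227/13956051 11014330/13956051]
step 1: x' = x̄ + K·y = [46497163/13956051, -40064144/13956051, 105995189/13956051]
step 1: P' = (I − K·H)·P̄ = [17445514/13956051 -785012/13956051 23994557/13956051; -785012/13956051 55236280/13956051 -54725332/13956051; 23994557/13956051 -54725332/13956051 89734219/13956051]

step 0: x' = [6213/2326, 19565/4652, -344/1163], P' = [1627/1163 1367/2326 1483/1163; 1367/2326 19981/4652 -3940/1163; 1483/1163 -3940/1163 6156/1163]
step 1: x' = [46497163/13956051, -40064144/13956051, 105995189/13956051], P' = [17445514/13956051 -785012/13956051 23994557/13956051; -785012/13956051 55236280/13956051 -54725332/13956051; 23994557/13956051 -54725332/13956051 89734219/13956051]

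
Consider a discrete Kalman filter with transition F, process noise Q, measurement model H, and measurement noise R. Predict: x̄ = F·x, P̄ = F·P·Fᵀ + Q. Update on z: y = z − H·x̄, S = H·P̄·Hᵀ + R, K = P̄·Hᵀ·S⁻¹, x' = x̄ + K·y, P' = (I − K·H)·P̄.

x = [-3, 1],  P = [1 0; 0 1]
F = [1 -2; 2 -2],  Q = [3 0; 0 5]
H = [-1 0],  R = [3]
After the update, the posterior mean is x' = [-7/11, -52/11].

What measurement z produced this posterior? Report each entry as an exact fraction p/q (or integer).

z = [-1]

x̄ = F·x = [-5, -8]
P̄ = F·P·Fᵀ + Q = [8 6; 6 13]
S = H·P̄·Hᵀ + R = [11]
K = P̄·Hᵀ·S⁻¹ = [-8/11; -6/11]
x' − x̄ = [48/11, 36/11] = K·y
y = (KᵀK)⁻¹·Kᵀ·(x' − x̄) = [-6]
z = y + H·x̄ = [-6] + [5] = [-1]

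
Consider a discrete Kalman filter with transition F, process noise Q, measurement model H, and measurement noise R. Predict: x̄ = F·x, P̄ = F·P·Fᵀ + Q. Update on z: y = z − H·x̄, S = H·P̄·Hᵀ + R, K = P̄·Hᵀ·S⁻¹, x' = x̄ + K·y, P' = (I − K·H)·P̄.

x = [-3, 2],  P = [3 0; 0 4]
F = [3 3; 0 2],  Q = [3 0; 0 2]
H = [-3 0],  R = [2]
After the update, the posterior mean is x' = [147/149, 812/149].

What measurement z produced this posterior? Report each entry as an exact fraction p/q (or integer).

z = [-3]

x̄ = F·x = [-3, 4]
P̄ = F·P·Fᵀ + Q = [66 24; 24 18]
S = H·P̄·Hᵀ + R = [596]
K = P̄·Hᵀ·S⁻¹ = [-99/298; -18/149]
x' − x̄ = [594/149, 216/149] = K·y
y = (KᵀK)⁻¹·Kᵀ·(x' − x̄) = [-12]
z = y + H·x̄ = [-12] + [9] = [-3]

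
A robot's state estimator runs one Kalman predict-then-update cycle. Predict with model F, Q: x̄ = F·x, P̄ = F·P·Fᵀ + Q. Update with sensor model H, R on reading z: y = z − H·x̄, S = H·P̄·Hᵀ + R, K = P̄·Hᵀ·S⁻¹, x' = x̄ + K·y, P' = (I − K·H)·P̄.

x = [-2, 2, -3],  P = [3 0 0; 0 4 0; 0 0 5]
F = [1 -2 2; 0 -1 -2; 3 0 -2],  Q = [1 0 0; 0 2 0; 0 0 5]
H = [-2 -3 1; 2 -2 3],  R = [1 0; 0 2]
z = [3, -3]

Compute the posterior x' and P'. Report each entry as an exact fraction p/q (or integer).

x' = [-553489/103966, 225342/51983, 280547/51983]
P' = [1628883/103966 -923090/51983 -1152982/51983; -923090/51983 1057778/51983 1319368/51983; -1152982/51983 1319368/51983 1655346/51983]

x̄ = F·x = [-12, 4, 0]
P̄ = F·P·Fᵀ + Q = [40 -12 -11; -12 26 20; -11 20 52]
y = z − H·x̄ = [-9, 29]
S = H·P̄·Hᵀ + R = [227 0; 0 458]
K = P̄·Hᵀ·S⁻¹ = [-55/227 71/458; -34/227 -8/229; 14/227 47/229]
x' = x̄ + K·y = [-553489/103966, 225342/51983, 280547/51983]
P' = (I − K·H)·P̄ = [1628883/103966 -923090/51983 -1152982/51983; -923090/51983 1057778/51983 1319368/51983; -1152982/51983 1319368/51983 1655346/51983]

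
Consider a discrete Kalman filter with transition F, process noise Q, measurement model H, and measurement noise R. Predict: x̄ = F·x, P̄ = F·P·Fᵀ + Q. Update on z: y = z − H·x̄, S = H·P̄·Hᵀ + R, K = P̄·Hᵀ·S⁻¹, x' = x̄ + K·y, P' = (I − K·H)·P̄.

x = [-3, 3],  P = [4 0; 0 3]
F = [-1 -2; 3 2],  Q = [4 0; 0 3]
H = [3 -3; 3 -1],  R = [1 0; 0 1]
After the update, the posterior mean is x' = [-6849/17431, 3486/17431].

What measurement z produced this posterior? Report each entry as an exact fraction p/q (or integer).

x̄ = F·x = [-3, -3]
P̄ = F·P·Fᵀ + Q = [20 -24; -24 51]
S = H·P̄·Hᵀ + R = [1072 621; 621 376]
K = P̄·Hᵀ·S⁻¹ = [-2532/17431 8076/17431; -8217/17431 7869/17431]
x' − x̄ = [45444/17431, 55779/17431] = K·y
y = (KᵀK)⁻¹·Kᵀ·(x' − x̄) = [-2, 5]
z = y + H·x̄ = [-2, 5] + [0, -6] = [-2, -1]

z = [-2, -1]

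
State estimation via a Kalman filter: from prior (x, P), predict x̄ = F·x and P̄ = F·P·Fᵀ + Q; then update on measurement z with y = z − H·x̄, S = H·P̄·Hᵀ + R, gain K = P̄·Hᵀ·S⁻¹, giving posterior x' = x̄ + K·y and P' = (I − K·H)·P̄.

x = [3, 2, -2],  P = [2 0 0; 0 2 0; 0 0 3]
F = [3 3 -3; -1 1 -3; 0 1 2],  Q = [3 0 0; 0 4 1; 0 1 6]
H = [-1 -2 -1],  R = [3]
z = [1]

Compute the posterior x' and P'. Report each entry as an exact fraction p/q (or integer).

x' = [2073/253, -1195/253, 14/23]
P' = [5034/253 -2025/253 -60/23; -2025/253 2131/253 -181/23; -60/23 -181/23 416/23]

x̄ = F·x = [21, 5, -2]
P̄ = F·P·Fᵀ + Q = [66 27 -12; 27 35 -15; -12 -15 20]
y = z − H·x̄ = [30]
S = H·P̄·Hᵀ + R = [253]
K = P̄·Hᵀ·S⁻¹ = [-108/253; -82/253; 2/23]
x' = x̄ + K·y = [2073/253, -1195/253, 14/23]
P' = (I − K·H)·P̄ = [5034/253 -2025/253 -60/23; -2025/253 2131/253 -181/23; -60/23 -181/23 416/23]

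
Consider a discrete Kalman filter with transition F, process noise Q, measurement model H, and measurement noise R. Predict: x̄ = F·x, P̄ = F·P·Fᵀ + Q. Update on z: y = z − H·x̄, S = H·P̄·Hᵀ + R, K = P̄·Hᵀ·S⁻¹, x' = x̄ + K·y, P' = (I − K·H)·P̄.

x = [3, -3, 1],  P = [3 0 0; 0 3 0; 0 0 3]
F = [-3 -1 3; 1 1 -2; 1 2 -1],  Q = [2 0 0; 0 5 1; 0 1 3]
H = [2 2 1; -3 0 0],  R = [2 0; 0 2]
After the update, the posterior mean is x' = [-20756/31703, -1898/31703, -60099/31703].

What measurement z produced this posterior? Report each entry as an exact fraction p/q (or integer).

x̄ = F·x = [-3, -2, -4]
P̄ = F·P·Fᵀ + Q = [59 -30 -24; -30 23 16; -24 16 21]
S = H·P̄·Hᵀ + R = [79 -102; -102 533]
K = P̄·Hᵀ·S⁻¹ = [68/31703 -10515/31703; 10246/31703 7314/31703; 10009/31703 6198/31703]
x' − x̄ = [74353/31703, 61508/31703, 66713/31703] = K·y
y = (KᵀK)⁻¹·Kᵀ·(x' − x̄) = [11, -7]
z = y + H·x̄ = [11, -7] + [-14, 9] = [-3, 2]

z = [-3, 2]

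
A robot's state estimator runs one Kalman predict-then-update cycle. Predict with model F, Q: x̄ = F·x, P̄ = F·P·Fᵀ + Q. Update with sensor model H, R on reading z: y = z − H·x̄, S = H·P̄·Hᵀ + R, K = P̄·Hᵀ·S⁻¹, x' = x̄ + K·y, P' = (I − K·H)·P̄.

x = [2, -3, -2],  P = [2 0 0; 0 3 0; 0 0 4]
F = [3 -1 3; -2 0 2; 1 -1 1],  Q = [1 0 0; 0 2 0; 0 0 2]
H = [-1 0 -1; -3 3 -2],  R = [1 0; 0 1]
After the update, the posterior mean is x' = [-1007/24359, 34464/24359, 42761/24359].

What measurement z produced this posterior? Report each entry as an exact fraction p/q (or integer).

x̄ = F·x = [3, -8, 3]
P̄ = F·P·Fᵀ + Q = [58 12 21; 12 26 4; 21 4 11]
S = H·P̄·Hᵀ + R = [112 253; 253 789]
K = P̄·Hᵀ·S⁻¹ = [-16791/24359 -173/24359; -21226/24359 7856/24359; -6779/24359 -80/24359]
x' − x̄ = [-74084/24359, 229336/24359, -30316/24359] = K·y
y = (KᵀK)⁻¹·Kᵀ·(x' − x̄) = [4, 40]
z = y + H·x̄ = [4, 40] + [-6, -39] = [-2, 1]

z = [-2, 1]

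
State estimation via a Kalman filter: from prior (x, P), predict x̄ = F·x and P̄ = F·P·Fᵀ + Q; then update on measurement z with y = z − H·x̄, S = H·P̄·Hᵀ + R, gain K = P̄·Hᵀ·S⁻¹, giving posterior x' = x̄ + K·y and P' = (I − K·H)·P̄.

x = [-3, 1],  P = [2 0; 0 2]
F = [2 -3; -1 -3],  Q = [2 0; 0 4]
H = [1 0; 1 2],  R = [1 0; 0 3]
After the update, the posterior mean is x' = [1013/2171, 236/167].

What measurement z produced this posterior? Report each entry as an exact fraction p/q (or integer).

z = [1, 3]

x̄ = F·x = [-9, 0]
P̄ = F·P·Fᵀ + Q = [28 14; 14 24]
S = H·P̄·Hᵀ + R = [29 56; 56 183]
K = P̄·Hᵀ·S⁻¹ = [1988/2171 56/2171; -70/167 78/167]
x' − x̄ = [20552/2171, 236/167] = K·y
y = (KᵀK)⁻¹·Kᵀ·(x' − x̄) = [10, 12]
z = y + H·x̄ = [10, 12] + [-9, -9] = [1, 3]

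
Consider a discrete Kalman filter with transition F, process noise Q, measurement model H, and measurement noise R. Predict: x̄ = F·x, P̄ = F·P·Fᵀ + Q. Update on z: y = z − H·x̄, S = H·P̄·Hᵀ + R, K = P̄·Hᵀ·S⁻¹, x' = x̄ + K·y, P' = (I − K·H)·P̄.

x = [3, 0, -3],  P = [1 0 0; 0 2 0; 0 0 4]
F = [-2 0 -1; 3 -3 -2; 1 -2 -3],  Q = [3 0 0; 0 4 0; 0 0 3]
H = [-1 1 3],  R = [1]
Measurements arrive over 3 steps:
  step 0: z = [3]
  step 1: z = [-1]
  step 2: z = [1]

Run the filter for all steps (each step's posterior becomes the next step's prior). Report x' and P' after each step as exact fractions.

step 0: x' = [-3054/661, 1653/661, -891/661], P' = [6830/661 -2080/661 2977/661; -2080/661 4823/661 -2247/661; 2977/661 -2247/661 1799/661]
step 1: x' = [-211587/224779, 169042/224779, -206759/224779], P' = [4585238/224779 -1324852/224779 1950828/224779; -1324852/224779 3883913/449558 -1056595/224779; 1950828/224779 -1056595/224779 1010232/224779]
step 2: x' = [489155981/496206563, -257307378/496206563, 413309132/496206563], P' = [12864094601/496206563 -3742168301/496206563 5486165914/496206563; -3742168301/496206563 4535886549/496206563 -2685554885/496206563; 5486165914/496206563 -2685554885/496206563 2737973783/496206563]

step 0: x̄ = F·x = [-3, 15, 12]
step 0: P̄ = F·P·Fᵀ + Q = [11 2 10; 2 47 39; 10 39 48]
step 0: y = z − H·x̄ = [-51]
step 0: S = H·P̄·Hᵀ + R = [661]
step 0: K = P̄·Hᵀ·S⁻¹ = [21/661; 162/661; 173/661]
step 0: x' = x̄ + K·y = [-3054/661, 1653/661, -891/661]
step 0: P' = (I − K·H)·P̄ = [6830/661 -2080/661 2977/661; -2080/661 4823/661 -2247/661; 2977/661 -2247/661 1799/661]
step 1: x̄ = F·x = [6999/661, -12339/661, -3687/661]
step 1: P̄ = F·P·Fᵀ + Q = [43010/661 -53626/661 -6192/661; -53626/661 89469/661 16984/661; -6192/661 16984/661 7790/661]
step 1: y = z − H·x̄ = [29738/661]
step 1: S = H·P̄·Hᵀ + R = [449558/661]
step 1: K = P̄·Hᵀ·S⁻¹ = [-57606/224779; 194047/449558; 23273/224779]
step 1: x' = x̄ + K·y = [-211587/224779, 169042/224779, -206759/224779]
step 1: P' = (I − K·H)·P̄ = [4585238/224779 -1324852/224779 1950828/224779; -1324852/224779 3883913/449558 -1056595/224779; 1950828/224779 -1056595/224779 1010232/224779]
step 2: x̄ = F·x = [629933/224779, -728369/224779, 70606/224779]
step 2: P̄ = F·P·Fᵀ + Q = [27828833/224779 -34659033/224779 -3798238/224779; -34659033/224779 102886109/449558 8197670/224779; -3798238/224779 8197670/224779 3034789/224779]
step 2: y = z − H·x̄ = [1371263/224779]
step 2: S = H·P̄·Hᵀ + R = [496206563/449558]
step 2: K = P̄·Hᵀ·S⁻¹ = [-147765160/496206563; 221390195/496206563; 42200550/496206563]
step 2: x' = x̄ + K·y = [489155981/496206563, -257307378/496206563, 413309132/496206563]
step 2: P' = (I − K·H)·P̄ = [12864094601/496206563 -3742168301/496206563 5486165914/496206563; -3742168301/496206563 4535886549/496206563 -2685554885/496206563; 5486165914/496206563 -2685554885/496206563 2737973783/496206563]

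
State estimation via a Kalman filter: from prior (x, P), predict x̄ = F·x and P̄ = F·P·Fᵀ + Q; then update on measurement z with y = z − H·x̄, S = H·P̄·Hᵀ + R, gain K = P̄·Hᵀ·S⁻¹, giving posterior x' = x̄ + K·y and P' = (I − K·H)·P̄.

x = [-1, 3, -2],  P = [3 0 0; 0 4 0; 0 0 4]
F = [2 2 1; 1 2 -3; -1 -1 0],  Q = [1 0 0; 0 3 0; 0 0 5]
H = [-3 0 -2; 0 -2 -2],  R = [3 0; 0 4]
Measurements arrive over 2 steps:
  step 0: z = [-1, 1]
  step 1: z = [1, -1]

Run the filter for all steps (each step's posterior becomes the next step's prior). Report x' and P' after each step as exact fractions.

step 0: x' = [881/545, 1741/1090, -19/10], P' = [43551/8720 30079/4360 -69/10; 30079/4360 24371/2180 -51/5; -69/10 -51/5 51/5]
step 1: x' = [6961439/26820602, 35213649/26820602, -10978019/13410301], P' = [67172316/13410301 200056313/26820602 -191348703/26820602; 200056313/26820602 340129773/26820602 -151084413/13410301; -191348703/26820602 -151084413/13410301 290187249/26820602]

step 0: x̄ = F·x = [2, 11, -2]
step 0: P̄ = F·P·Fᵀ + Q = [33 10 -14; 10 58 -11; -14 -11 12]
step 0: y = z − H·x̄ = [1, 19]
step 0: S = H·P̄·Hᵀ + R = [180 -20; -20 196]
step 0: K = P̄·Hᵀ·S⁻¹ = [-3439/8720 1/1744; -431/4360 -427/872; 1/10 0]
step 0: x' = x̄ + K·y = [881/545, 1741/1090, -19/10]
step 0: P' = (I − K·H)·P̄ = [43551/8720 30079/4360 -69/10; 30079/4360 24371/2180 -51/5; -69/10 -51/5 51/5]
step 1: x̄ = F·x = [987/218, 11457/1090, -3503/1090]
step 1: P̄ = F·P·Fᵀ + Q = [27331/436 122777/872 -37359/872; 122777/872 2929111/8720 -866329/8720; -37359/872 -866329/8720 304951/8720]
step 1: y = z − H·x̄ = [8889/1090, 7409/545]
step 1: S = H·P̄·Hᵀ + R = [105154/545 179973/545; 179973/545 377531/545]
step 1: K = P̄·Hᵀ·S⁻¹ = [-3389415/13410301 -4353805/26820602; 1389571/26820602 -37960947/53641204; -2109463/26820602 11981577/53641204]
step 1: x' = x̄ + K·y = [6961439/26820602, 35213649/26820602, -10978019/13410301]
step 1: P' = (I − K·H)·P̄ = [67172316/13410301 200056313/26820602 -191348703/26820602; 200056313/26820602 340129773/26820602 -151084413/13410301; -191348703/26820602 -151084413/13410301 290187249/26820602]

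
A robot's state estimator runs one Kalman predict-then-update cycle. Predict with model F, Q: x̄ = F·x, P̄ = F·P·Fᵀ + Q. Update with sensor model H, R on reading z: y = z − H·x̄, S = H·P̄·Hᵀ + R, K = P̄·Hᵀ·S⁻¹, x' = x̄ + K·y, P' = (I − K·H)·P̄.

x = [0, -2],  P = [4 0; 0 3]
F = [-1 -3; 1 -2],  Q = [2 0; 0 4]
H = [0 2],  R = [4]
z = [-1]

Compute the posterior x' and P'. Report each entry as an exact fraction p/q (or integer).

x' = [3, -2/7]
P' = [71/3 2/3; 2/3 20/21]

x̄ = F·x = [6, 4]
P̄ = F·P·Fᵀ + Q = [33 14; 14 20]
y = z − H·x̄ = [-9]
S = H·P̄·Hᵀ + R = [84]
K = P̄·Hᵀ·S⁻¹ = [1/3; 10/21]
x' = x̄ + K·y = [3, -2/7]
P' = (I − K·H)·P̄ = [71/3 2/3; 2/3 20/21]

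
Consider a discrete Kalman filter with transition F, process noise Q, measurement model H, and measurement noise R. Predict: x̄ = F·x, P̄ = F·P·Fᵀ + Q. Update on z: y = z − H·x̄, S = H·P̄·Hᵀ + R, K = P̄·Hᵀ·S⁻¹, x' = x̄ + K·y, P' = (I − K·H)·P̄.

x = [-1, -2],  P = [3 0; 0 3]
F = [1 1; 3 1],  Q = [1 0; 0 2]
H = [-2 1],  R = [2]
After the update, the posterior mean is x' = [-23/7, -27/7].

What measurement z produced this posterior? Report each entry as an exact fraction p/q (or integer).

x̄ = F·x = [-3, -5]
P̄ = F·P·Fᵀ + Q = [7 12; 12 32]
S = H·P̄·Hᵀ + R = [14]
K = P̄·Hᵀ·S⁻¹ = [-1/7; 4/7]
x' − x̄ = [-2/7, 8/7] = K·y
y = (KᵀK)⁻¹·Kᵀ·(x' − x̄) = [2]
z = y + H·x̄ = [2] + [1] = [3]

z = [3]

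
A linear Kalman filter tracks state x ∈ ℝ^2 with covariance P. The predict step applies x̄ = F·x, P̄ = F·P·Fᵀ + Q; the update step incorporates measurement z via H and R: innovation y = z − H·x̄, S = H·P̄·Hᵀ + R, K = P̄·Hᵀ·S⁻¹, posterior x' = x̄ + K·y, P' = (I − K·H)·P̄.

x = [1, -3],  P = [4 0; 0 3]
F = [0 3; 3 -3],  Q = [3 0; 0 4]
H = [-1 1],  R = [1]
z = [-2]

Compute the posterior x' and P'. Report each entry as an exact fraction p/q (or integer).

x̄ = F·x = [-9, 12]
P̄ = F·P·Fᵀ + Q = [30 -27; -27 67]
y = z − H·x̄ = [-23]
S = H·P̄·Hᵀ + R = [152]
K = P̄·Hᵀ·S⁻¹ = [-3/8; 47/76]
x' = x̄ + K·y = [-3/8, -169/76]
P' = (I − K·H)·P̄ = [69/8 33/4; 33/4 337/38]

x' = [-3/8, -169/76]
P' = [69/8 33/4; 33/4 337/38]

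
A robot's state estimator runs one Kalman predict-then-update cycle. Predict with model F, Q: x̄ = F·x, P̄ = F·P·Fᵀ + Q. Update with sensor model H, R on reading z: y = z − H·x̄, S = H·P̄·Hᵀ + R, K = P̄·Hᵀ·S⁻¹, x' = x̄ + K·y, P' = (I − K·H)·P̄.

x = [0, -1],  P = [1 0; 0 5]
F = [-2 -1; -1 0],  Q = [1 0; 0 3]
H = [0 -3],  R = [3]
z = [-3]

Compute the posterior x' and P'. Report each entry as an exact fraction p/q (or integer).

x̄ = F·x = [1, 0]
P̄ = F·P·Fᵀ + Q = [10 2; 2 4]
y = z − H·x̄ = [-3]
S = H·P̄·Hᵀ + R = [39]
K = P̄·Hᵀ·S⁻¹ = [-2/13; -4/13]
x' = x̄ + K·y = [19/13, 12/13]
P' = (I − K·H)·P̄ = [118/13 2/13; 2/13 4/13]

x' = [19/13, 12/13]
P' = [118/13 2/13; 2/13 4/13]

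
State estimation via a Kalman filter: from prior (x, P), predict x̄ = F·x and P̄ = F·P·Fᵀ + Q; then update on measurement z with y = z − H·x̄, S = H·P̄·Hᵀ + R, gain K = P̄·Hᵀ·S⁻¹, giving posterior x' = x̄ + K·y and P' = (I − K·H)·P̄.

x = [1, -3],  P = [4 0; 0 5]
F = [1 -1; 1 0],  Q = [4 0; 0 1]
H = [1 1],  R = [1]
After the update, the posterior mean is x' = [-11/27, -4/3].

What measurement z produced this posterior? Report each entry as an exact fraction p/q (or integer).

x̄ = F·x = [4, 1]
P̄ = F·P·Fᵀ + Q = [13 4; 4 5]
S = H·P̄·Hᵀ + R = [27]
K = P̄·Hᵀ·S⁻¹ = [17/27; 1/3]
x' − x̄ = [-119/27, -7/3] = K·y
y = (KᵀK)⁻¹·Kᵀ·(x' − x̄) = [-7]
z = y + H·x̄ = [-7] + [5] = [-2]

z = [-2]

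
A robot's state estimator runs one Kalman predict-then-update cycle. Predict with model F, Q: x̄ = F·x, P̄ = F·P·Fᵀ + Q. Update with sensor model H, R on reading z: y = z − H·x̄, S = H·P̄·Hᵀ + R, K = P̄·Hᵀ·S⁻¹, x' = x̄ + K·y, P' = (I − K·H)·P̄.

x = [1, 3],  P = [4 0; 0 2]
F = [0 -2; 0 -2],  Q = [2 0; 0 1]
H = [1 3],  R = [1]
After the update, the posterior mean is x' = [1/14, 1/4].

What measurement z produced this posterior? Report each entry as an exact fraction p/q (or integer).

x̄ = F·x = [-6, -6]
P̄ = F·P·Fᵀ + Q = [10 8; 8 9]
S = H·P̄·Hᵀ + R = [140]
K = P̄·Hᵀ·S⁻¹ = [17/70; 1/4]
x' − x̄ = [85/14, 25/4] = K·y
y = (KᵀK)⁻¹·Kᵀ·(x' − x̄) = [25]
z = y + H·x̄ = [25] + [-24] = [1]

z = [1]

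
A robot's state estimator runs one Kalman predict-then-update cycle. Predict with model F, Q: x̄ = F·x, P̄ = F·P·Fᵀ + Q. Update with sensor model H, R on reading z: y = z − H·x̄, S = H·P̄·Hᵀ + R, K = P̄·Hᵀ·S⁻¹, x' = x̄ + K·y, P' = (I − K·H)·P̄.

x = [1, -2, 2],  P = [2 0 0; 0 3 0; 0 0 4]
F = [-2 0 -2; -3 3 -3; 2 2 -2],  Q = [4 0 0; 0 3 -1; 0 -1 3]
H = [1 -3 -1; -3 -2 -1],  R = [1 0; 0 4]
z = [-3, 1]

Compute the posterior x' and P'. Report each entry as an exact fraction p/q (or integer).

x' = [-83730/89749, 15220/89749, 133517/89749]
P' = [45564/89749 66964/89749 -172844/89749; 66964/89749 490407/179498 -651319/89749; -172844/89749 -651319/89749 1800750/89749]

x̄ = F·x = [-6, -15, -6]
P̄ = F·P·Fᵀ + Q = [28 36 8; 36 84 29; 8 29 39]
y = z − H·x̄ = [-48, -53]
S = H·P̄·Hᵀ + R = [766 872; 872 1227]
K = P̄·Hᵀ·S⁻¹ = [17516/89749 -24444/89749; -34655/179498 -9995/89749; -19637/89749 5105/89749]
x' = x̄ + K·y = [-83730/89749, 15220/89749, 133517/89749]
P' = (I − K·H)·P̄ = [45564/89749 66964/89749 -172844/89749; 66964/89749 490407/179498 -651319/89749; -172844/89749 -651319/89749 1800750/89749]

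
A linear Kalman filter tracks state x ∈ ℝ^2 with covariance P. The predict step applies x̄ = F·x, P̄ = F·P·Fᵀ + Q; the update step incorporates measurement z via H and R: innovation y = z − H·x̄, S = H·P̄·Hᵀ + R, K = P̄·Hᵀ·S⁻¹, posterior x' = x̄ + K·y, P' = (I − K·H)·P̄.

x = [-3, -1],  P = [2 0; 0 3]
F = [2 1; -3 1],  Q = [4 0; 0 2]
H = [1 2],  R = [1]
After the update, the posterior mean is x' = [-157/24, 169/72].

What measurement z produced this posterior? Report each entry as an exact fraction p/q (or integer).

z = [-2]

x̄ = F·x = [-7, 8]
P̄ = F·P·Fᵀ + Q = [15 -9; -9 23]
S = H·P̄·Hᵀ + R = [72]
K = P̄·Hᵀ·S⁻¹ = [-1/24; 37/72]
x' − x̄ = [11/24, -407/72] = K·y
y = (KᵀK)⁻¹·Kᵀ·(x' − x̄) = [-11]
z = y + H·x̄ = [-11] + [9] = [-2]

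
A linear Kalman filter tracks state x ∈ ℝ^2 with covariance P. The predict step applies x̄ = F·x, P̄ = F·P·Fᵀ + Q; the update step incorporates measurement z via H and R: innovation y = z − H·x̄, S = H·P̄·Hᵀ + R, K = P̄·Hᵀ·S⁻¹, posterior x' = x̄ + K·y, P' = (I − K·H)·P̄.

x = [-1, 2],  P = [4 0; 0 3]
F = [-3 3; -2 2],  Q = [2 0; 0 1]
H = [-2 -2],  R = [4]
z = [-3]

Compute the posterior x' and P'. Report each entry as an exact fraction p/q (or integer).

x̄ = F·x = [9, 6]
P̄ = F·P·Fᵀ + Q = [65 42; 42 29]
y = z − H·x̄ = [27]
S = H·P̄·Hᵀ + R = [716]
K = P̄·Hᵀ·S⁻¹ = [-107/358; -71/358]
x' = x̄ + K·y = [333/358, 231/358]
P' = (I − K·H)·P̄ = [186/179 -79/179; -79/179 150/179]

x' = [333/358, 231/358]
P' = [186/179 -79/179; -79/179 150/179]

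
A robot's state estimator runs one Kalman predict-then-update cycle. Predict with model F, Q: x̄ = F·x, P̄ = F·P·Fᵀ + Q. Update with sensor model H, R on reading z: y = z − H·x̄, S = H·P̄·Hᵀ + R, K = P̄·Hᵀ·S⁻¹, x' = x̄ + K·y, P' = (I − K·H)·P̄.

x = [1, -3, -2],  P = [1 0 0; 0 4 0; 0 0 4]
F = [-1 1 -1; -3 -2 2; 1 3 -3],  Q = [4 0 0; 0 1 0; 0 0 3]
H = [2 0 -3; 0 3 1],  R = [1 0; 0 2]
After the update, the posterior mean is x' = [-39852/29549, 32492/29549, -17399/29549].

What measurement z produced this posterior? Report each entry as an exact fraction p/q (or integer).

z = [-1, 3]

x̄ = F·x = [-2, -1, -2]
P̄ = F·P·Fᵀ + Q = [13 -13 23; -13 42 -51; 23 -51 76]
S = H·P̄·Hᵀ + R = [461 199; 199 150]
K = P̄·Hᵀ·S⁻¹ = [-3266/29549 1181/29549; 4125/29549 9302/29549; -11977/29549 721/29549]
x' − x̄ = [19246/29549, 62041/29549, 41699/29549] = K·y
y = (KᵀK)⁻¹·Kᵀ·(x' − x̄) = [-3, 8]
z = y + H·x̄ = [-3, 8] + [2, -5] = [-1, 3]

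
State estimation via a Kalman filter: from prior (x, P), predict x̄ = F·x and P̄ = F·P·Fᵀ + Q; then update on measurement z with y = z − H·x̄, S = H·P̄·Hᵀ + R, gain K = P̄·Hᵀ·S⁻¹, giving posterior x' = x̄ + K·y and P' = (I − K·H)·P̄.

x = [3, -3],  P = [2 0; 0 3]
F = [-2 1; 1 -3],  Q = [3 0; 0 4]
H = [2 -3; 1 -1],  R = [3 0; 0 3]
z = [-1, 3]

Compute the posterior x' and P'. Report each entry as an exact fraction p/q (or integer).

x' = [-67/512, -19/512]
P' = [2229/512 1509/512; 1509/512 1173/512]

x̄ = F·x = [-9, 12]
P̄ = F·P·Fᵀ + Q = [14 -13; -13 33]
y = z − H·x̄ = [53, 24]
S = H·P̄·Hᵀ + R = [512 192; 192 76]
K = P̄·Hᵀ·S⁻¹ = [-23/512 15/32; -167/512 7/32]
x' = x̄ + K·y = [-67/512, -19/512]
P' = (I − K·H)·P̄ = [2229/512 1509/512; 1509/512 1173/512]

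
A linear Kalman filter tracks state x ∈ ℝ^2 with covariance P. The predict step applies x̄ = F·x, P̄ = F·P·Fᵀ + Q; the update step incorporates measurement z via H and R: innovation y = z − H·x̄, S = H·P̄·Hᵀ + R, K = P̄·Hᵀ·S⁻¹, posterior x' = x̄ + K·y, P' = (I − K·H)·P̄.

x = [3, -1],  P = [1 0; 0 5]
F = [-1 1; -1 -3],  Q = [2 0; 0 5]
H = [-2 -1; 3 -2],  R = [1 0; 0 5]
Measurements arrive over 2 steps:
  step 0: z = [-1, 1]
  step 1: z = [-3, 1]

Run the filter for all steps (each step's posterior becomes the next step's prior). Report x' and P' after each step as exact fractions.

step 0: x̄ = F·x = [-4, 0]
step 0: P̄ = F·P·Fᵀ + Q = [8 -14; -14 51]
step 0: y = z − H·x̄ = [-9, 13]
step 0: S = H·P̄·Hᵀ + R = [28 40; 40 449]
step 0: K = P̄·Hᵀ·S⁻¹ = [-1489/5486 384/2743; -4567/10972 -778/2743]
step 0: x' = x̄ + K·y = [1441/5486, 647/10972]
step 0: P' = (I − K·H)·P̄ = [487/2743 -459/5486; -459/5486 6403/10972]
step 1: x̄ = F·x = [-2235/10972, -371/844]
step 1: P̄ = F·P·Fᵀ + Q = [32131/10972 -1469/844; -1469/844 8379/844]
step 1: y = z − H·x̄ = [-42209/10972, 8031/10972]
step 1: S = H·P̄·Hᵀ + R = [172035/10972 5971/10972; 5971/10972 1008911/10972]
step 1: K = P̄·Hᵀ·S⁻¹ = [-4226311/15815927 2134830/15815927; -276278/687649 -185897/687649]
step 1: x' = x̄ + K·y = [14599397/15815927, 624494/687649]
step 1: P' = (I − K·H)·P̄ = [2732396/15815927 -53847/687649; -53847/687649 383972/687649]

step 0: x' = [1441/5486, 647/10972], P' = [487/2743 -459/5486; -459/5486 6403/10972]
step 1: x' = [14599397/15815927, 624494/687649], P' = [2732396/15815927 -53847/687649; -53847/687649 383972/687649]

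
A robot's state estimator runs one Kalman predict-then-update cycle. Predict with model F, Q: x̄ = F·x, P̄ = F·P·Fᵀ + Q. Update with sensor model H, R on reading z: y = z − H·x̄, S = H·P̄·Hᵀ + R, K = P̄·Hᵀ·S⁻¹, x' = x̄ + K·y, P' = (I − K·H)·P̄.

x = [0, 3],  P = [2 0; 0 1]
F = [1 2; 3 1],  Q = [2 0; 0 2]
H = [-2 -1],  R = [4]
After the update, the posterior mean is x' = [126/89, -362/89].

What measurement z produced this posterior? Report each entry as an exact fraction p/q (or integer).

x̄ = F·x = [6, 3]
P̄ = F·P·Fᵀ + Q = [8 8; 8 21]
S = H·P̄·Hᵀ + R = [89]
K = P̄·Hᵀ·S⁻¹ = [-24/89; -37/89]
x' − x̄ = [-408/89, -629/89] = K·y
y = (KᵀK)⁻¹·Kᵀ·(x' − x̄) = [17]
z = y + H·x̄ = [17] + [-15] = [2]

z = [2]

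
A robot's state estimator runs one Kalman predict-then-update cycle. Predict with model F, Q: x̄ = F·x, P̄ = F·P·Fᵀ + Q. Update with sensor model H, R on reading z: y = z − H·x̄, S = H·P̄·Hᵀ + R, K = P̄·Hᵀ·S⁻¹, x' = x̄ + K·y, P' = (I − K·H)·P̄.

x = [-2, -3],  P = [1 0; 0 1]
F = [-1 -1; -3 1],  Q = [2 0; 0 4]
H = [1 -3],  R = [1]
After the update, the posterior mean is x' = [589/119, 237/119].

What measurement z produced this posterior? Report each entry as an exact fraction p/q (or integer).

z = [-1]

x̄ = F·x = [5, 3]
P̄ = F·P·Fᵀ + Q = [4 2; 2 14]
S = H·P̄·Hᵀ + R = [119]
K = P̄·Hᵀ·S⁻¹ = [-2/119; -40/119]
x' − x̄ = [-6/119, -120/119] = K·y
y = (KᵀK)⁻¹·Kᵀ·(x' − x̄) = [3]
z = y + H·x̄ = [3] + [-4] = [-1]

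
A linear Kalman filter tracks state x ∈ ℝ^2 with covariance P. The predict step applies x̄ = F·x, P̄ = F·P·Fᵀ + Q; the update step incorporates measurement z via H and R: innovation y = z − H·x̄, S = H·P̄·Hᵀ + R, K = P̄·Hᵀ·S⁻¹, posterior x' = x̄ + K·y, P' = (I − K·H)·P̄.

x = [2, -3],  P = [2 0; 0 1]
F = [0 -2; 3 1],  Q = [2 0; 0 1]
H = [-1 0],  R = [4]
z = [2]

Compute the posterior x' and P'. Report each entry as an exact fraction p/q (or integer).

x̄ = F·x = [6, 3]
P̄ = F·P·Fᵀ + Q = [6 -2; -2 20]
y = z − H·x̄ = [8]
S = H·P̄·Hᵀ + R = [10]
K = P̄·Hᵀ·S⁻¹ = [-3/5; 1/5]
x' = x̄ + K·y = [6/5, 23/5]
P' = (I − K·H)·P̄ = [12/5 -4/5; -4/5 98/5]

x' = [6/5, 23/5]
P' = [12/5 -4/5; -4/5 98/5]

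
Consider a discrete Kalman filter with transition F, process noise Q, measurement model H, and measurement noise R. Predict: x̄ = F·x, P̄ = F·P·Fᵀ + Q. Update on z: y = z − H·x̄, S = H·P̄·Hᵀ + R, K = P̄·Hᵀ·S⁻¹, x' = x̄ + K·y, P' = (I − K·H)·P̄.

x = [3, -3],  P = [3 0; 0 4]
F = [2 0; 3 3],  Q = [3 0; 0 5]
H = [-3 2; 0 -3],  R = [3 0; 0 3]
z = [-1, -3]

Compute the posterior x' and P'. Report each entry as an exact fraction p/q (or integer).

x̄ = F·x = [6, 0]
P̄ = F·P·Fᵀ + Q = [15 18; 18 68]
y = z − H·x̄ = [17, -3]
S = H·P̄·Hᵀ + R = [194 -246; -246 615]
K = P̄·Hᵀ·S⁻¹ = [-153/478 -2115/9799; 1/239 -3234/9799]
x' = x̄ + K·y = [23637/19598, 10399/9799]
P' = (I − K·H)·P̄ = [9093/19598 2115/9799; 2115/9799 3234/9799]

x' = [23637/19598, 10399/9799]
P' = [9093/19598 2115/9799; 2115/9799 3234/9799]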